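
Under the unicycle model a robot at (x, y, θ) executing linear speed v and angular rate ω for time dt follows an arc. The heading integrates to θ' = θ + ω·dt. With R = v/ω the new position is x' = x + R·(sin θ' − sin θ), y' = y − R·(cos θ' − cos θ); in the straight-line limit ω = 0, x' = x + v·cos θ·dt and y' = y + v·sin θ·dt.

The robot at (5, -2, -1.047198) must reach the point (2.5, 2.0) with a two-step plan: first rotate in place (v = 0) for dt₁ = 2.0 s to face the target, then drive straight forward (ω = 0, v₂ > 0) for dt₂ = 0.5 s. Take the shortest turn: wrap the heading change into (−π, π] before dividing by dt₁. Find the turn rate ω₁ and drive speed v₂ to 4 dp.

ω₁ = -1.5533, v₂ = 9.4340

heading to target = atan2(2−-2, 2.5−5) = 2.1294
Δθ = wrap(2.1294 − -1.0472) = -3.1066; ω₁ = Δθ/dt₁ = -1.5533
distance = √((2.5−5)² + (2−-2)²) = 4.7170; v₂ = distance/dt₂ = 9.4340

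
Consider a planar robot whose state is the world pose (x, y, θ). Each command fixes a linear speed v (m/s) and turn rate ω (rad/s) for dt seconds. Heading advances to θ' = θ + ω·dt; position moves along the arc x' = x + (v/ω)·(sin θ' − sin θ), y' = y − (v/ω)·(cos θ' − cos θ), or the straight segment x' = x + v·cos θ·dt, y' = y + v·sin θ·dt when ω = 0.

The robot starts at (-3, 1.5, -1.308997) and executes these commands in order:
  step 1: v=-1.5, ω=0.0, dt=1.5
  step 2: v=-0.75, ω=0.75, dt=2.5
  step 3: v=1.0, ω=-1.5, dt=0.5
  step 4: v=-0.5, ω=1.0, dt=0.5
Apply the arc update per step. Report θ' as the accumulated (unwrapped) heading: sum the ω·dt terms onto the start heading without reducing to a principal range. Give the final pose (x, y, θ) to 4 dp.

(-4.8519, 4.3350, 0.3160)

step 1: θ'=-1.3090 (straight) → pose (-3.5823, 3.6733, -1.3090)
step 2: θ'=0.5660 (R=-1.0000) → pose (-5.0845, 4.2586, 0.5660)
step 3: θ'=-0.1840 (R=-0.6667) → pose (-4.6050, 4.3513, -0.1840)
step 4: θ'=0.3160 (R=-0.5000) → pose (-4.8519, 4.3350, 0.3160)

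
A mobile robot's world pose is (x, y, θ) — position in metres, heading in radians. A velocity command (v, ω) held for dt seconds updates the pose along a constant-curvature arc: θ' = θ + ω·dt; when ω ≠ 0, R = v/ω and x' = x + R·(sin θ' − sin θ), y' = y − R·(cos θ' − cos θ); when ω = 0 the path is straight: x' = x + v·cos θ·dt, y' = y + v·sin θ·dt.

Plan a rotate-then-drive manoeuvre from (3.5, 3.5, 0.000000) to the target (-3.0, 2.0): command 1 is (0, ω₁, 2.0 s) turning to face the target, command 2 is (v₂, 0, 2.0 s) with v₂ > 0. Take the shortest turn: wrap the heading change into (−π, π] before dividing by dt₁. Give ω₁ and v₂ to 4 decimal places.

ω₁ = -1.4574, v₂ = 3.3354

heading to target = atan2(2−3.5, -3−3.5) = -2.9148
Δθ = wrap(-2.9148 − 0.0000) = -2.9148; ω₁ = Δθ/dt₁ = -1.4574
distance = √((-3−3.5)² + (2−3.5)²) = 6.6708; v₂ = distance/dt₂ = 3.3354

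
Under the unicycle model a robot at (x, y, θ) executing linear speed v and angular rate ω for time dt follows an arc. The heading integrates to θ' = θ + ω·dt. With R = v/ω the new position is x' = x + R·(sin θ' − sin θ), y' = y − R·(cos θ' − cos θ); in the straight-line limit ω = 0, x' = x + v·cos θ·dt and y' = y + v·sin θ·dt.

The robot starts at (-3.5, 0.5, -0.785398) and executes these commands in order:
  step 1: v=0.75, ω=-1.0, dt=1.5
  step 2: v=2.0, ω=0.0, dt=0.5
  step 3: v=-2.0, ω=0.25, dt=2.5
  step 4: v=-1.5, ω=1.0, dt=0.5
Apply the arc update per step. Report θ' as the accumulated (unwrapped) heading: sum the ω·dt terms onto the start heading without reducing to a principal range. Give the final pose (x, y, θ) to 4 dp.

(-2.3126, 3.9822, -1.1604)

step 1: θ'=-2.2854 (R=-0.7500) → pose (-3.4638, -0.5218, -2.2854)
step 2: θ'=-2.2854 (straight) → pose (-4.1191, -1.2772, -2.2854)
step 3: θ'=-1.6604 (R=-8.0000) → pose (-2.1941, 3.2495, -1.6604)
step 4: θ'=-1.1604 (R=-1.5000) → pose (-2.3126, 3.9822, -1.1604)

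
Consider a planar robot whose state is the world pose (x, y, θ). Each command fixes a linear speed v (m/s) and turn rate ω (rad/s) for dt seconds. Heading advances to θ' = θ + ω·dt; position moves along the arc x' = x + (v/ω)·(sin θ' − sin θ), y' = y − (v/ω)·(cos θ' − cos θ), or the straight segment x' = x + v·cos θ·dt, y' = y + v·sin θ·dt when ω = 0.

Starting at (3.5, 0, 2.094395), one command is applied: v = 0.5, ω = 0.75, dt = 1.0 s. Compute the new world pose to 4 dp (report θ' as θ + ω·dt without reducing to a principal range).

(3.1179, 0.3041, 2.8444)

θ' = 2.0944 + 0.75·1.0 = 2.8444
R = v/ω = 0.5/0.75 = 0.6667
x' = 3.5 + 0.6667·(sin 2.8444 − sin 2.0944) = 3.1179
y' = 0 − 0.6667·(cos 2.8444 − cos 2.0944) = 0.3041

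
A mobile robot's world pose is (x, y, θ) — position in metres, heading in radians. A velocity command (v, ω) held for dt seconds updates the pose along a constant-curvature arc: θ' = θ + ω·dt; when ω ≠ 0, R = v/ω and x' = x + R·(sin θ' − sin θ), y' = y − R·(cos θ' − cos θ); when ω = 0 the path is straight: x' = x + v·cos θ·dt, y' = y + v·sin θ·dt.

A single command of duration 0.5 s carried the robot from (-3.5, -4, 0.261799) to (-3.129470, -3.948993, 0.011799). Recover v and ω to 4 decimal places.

v = 0.7500, ω = -0.5000

Δθ = 0.011799 − 0.261799 = -0.250000
ω = Δθ/dt = -0.250000/0.5 = -0.5000
R = Δx/(sin θ' − sin θ) = -1.5000
v = R·ω = -1.5000·-0.5000 = 0.7500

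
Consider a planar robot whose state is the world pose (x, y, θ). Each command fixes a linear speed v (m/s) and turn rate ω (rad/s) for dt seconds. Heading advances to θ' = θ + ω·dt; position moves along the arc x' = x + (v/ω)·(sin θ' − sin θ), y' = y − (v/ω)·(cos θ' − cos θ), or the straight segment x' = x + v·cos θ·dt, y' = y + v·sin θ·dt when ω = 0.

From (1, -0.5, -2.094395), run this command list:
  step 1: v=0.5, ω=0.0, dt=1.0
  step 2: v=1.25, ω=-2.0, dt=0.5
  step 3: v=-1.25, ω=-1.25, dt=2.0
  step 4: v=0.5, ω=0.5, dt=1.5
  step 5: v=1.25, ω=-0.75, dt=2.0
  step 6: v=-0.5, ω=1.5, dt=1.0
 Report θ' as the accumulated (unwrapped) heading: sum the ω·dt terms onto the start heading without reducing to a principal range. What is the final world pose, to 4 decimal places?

(2.6800, -1.2200, -4.8444)

step 1: θ'=-2.0944 (straight) → pose (0.7500, -0.9330, -2.0944)
step 2: θ'=-3.0944 (R=-0.6250) → pose (0.2382, -1.2448, -3.0944)
step 3: θ'=-5.5944 (R=1.0000) → pose (0.9210, -3.0157, -5.5944)
step 4: θ'=-4.8444 (R=1.0000) → pose (1.2767, -2.3753, -4.8444)
step 5: θ'=-6.3444 (R=-1.6667) → pose (3.0308, -0.9312, -6.3444)
step 6: θ'=-4.8444 (R=-0.3333) → pose (2.6800, -1.2200, -4.8444)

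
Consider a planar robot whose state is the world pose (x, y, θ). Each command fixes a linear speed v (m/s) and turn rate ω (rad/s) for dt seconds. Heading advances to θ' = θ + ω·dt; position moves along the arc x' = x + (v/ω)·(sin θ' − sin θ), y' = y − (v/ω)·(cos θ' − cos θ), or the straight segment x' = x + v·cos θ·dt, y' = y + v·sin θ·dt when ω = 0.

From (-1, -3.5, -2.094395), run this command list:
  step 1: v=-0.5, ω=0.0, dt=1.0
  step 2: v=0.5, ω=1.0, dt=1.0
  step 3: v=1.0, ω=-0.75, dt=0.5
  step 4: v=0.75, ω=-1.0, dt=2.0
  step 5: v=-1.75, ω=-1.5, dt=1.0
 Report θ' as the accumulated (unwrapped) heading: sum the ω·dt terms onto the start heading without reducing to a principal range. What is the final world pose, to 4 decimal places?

(-0.8546, -6.2098, -4.9694)

step 1: θ'=-2.0944 (straight) → pose (-0.7500, -3.0670, -2.0944)
step 2: θ'=-1.0944 (R=0.5000) → pose (-0.7613, -3.5463, -1.0944)
step 3: θ'=-1.4694 (R=-1.3333) → pose (-0.6197, -4.0228, -1.4694)
step 4: θ'=-3.4694 (R=-0.7500) → pose (-1.6073, -4.8087, -3.4694)
step 5: θ'=-4.9694 (R=1.1667) → pose (-0.8546, -6.2098, -4.9694)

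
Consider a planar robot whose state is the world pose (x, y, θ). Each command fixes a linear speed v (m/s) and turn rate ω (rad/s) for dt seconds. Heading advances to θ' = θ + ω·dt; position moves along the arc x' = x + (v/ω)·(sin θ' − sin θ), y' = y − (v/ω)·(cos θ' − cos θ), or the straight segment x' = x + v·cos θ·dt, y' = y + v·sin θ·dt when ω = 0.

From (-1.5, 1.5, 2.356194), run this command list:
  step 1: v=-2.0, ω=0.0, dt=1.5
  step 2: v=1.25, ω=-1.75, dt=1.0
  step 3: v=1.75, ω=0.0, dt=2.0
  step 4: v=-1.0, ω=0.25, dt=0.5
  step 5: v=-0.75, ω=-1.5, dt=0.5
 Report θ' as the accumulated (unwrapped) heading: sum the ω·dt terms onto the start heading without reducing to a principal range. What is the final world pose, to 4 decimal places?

step 1: θ'=2.3562 (straight) → pose (0.6213, -0.6213, 2.3562)
step 2: θ'=0.6062 (R=-0.7143) → pose (0.7194, 0.4708, 0.6062)
step 3: θ'=0.6062 (straight) → pose (3.5958, 2.4649, 0.6062)
step 4: θ'=0.7312 (R=-4.0000) → pose (3.2038, 2.1551, 0.7312)
step 5: θ'=-0.0188 (R=0.5000) → pose (2.8605, 2.0274, -0.0188)

(2.8605, 2.0274, -0.0188)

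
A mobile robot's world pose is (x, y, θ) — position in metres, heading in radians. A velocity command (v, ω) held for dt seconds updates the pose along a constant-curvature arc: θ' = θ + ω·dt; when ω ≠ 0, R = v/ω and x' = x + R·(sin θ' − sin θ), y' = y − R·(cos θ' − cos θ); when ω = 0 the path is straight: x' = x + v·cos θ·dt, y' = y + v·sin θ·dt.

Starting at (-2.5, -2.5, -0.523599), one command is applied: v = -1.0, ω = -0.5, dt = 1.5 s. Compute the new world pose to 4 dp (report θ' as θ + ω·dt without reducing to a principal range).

(-3.4123, -1.3536, -1.2736)

θ' = -0.5236 + -0.5·1.5 = -1.2736
R = v/ω = -1.0/-0.5 = 2.0000
x' = -2.5 + 2.0000·(sin -1.2736 − sin -0.5236) = -3.4123
y' = -2.5 − 2.0000·(cos -1.2736 − cos -0.5236) = -1.3536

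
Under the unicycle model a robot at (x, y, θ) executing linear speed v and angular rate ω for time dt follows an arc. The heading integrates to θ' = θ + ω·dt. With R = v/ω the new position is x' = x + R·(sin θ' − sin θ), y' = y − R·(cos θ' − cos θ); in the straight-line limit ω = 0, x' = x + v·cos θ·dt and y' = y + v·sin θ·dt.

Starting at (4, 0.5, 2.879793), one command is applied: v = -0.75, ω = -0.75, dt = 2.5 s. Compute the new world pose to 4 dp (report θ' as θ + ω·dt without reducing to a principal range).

θ' = 2.8798 + -0.75·2.5 = 1.0048
R = v/ω = -0.75/-0.75 = 1.0000
x' = 4 + 1.0000·(sin 1.0048 − sin 2.8798) = 4.5852
y' = 0.5 − 1.0000·(cos 1.0048 − cos 2.8798) = -1.0022

(4.5852, -1.0022, 1.0048)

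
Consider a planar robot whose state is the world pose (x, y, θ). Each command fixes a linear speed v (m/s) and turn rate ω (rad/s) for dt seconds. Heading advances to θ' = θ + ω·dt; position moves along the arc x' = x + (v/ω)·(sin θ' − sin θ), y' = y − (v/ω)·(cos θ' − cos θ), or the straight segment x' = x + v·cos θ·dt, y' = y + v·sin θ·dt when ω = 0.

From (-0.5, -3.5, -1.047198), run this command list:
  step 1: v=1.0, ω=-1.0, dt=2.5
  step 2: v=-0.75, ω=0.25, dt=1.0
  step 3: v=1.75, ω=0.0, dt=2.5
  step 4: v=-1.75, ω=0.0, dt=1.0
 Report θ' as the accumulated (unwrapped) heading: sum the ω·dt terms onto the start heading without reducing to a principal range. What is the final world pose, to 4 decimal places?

(-3.6351, -4.7192, -3.2972)

step 1: θ'=-3.5472 (R=-1.0000) → pose (-1.7606, -4.9189, -3.5472)
step 2: θ'=-3.2972 (R=-3.0000) → pose (-1.0418, -5.1260, -3.2972)
step 3: θ'=-3.2972 (straight) → pose (-5.3640, -4.4480, -3.2972)
step 4: θ'=-3.2972 (straight) → pose (-3.6351, -4.7192, -3.2972)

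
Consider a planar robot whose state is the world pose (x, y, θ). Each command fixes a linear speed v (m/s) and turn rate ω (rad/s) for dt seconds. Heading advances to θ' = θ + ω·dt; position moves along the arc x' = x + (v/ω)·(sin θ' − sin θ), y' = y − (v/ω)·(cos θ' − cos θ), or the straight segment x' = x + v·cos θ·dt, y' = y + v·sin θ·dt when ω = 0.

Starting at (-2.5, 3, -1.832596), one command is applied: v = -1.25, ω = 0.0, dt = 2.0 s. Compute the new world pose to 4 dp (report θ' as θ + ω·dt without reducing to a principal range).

(-1.8530, 5.4148, -1.8326)

θ' = -1.8326 + 0.0·2.0 = -1.8326
ω = 0 → straight: x' = -2.5 + -1.25·cos(-1.8326)·2.0 = -1.8530
y' = 3 + -1.25·sin(-1.8326)·2.0 = 5.4148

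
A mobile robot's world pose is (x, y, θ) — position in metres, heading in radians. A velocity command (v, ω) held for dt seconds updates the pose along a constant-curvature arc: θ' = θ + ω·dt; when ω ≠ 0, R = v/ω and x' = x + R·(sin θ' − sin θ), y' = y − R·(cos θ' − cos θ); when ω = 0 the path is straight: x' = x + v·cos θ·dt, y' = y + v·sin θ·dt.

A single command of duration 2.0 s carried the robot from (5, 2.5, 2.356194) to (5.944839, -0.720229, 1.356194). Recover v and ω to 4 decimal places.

Δθ = 1.356194 − 2.356194 = -1.000000
ω = Δθ/dt = -1.000000/2.0 = -0.5000
R = −Δy/(cos θ' − cos θ) = 3.5000
v = R·ω = 3.5000·-0.5000 = -1.7500

v = -1.7500, ω = -0.5000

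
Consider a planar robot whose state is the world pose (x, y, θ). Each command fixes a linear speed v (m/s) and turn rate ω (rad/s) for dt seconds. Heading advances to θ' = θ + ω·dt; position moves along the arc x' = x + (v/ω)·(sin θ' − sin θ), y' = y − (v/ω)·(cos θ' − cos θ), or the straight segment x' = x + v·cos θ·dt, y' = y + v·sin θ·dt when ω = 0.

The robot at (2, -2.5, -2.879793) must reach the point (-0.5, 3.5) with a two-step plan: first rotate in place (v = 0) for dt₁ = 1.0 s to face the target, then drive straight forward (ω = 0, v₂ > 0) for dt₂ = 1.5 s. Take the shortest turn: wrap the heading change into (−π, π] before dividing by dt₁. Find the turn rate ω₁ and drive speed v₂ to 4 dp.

ω₁ = -1.4378, v₂ = 4.3333

heading to target = atan2(3.5−-2.5, -0.5−2) = 1.9656
Δθ = wrap(1.9656 − -2.8798) = -1.4378; ω₁ = Δθ/dt₁ = -1.4378
distance = √((-0.5−2)² + (3.5−-2.5)²) = 6.5000; v₂ = distance/dt₂ = 4.3333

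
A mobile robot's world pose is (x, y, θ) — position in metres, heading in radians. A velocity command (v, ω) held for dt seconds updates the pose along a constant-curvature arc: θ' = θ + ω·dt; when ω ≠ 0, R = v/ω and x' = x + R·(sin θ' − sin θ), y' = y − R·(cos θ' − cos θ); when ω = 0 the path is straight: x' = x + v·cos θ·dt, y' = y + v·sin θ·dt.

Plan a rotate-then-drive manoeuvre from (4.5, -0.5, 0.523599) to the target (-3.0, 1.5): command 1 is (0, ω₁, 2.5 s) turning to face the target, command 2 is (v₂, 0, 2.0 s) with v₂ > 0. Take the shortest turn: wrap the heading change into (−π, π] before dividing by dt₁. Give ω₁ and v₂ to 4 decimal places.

ω₁ = 0.9430, v₂ = 3.8810

heading to target = atan2(1.5−-0.5, -3−4.5) = 2.8810
Δθ = wrap(2.8810 − 0.5236) = 2.3574; ω₁ = Δθ/dt₁ = 0.9430
distance = √((-3−4.5)² + (1.5−-0.5)²) = 7.7621; v₂ = distance/dt₂ = 3.8810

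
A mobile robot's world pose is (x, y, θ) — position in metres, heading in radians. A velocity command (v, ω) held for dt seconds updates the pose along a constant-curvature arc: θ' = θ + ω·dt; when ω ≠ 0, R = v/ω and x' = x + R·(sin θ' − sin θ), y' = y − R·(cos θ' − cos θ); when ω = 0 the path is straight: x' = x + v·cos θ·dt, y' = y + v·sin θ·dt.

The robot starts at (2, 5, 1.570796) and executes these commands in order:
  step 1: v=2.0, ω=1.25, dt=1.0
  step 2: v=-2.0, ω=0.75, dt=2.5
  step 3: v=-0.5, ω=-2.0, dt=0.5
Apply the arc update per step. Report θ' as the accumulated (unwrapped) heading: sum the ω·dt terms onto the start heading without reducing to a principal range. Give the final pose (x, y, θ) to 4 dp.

step 1: θ'=2.8208 (R=1.6000) → pose (0.9045, 6.5184, 2.8208)
step 2: θ'=4.6958 (R=-2.6667) → pose (4.4117, 9.0048, 4.6958)
step 3: θ'=3.6958 (R=0.2500) → pose (4.5301, 9.2132, 3.6958)

(4.5301, 9.2132, 3.6958)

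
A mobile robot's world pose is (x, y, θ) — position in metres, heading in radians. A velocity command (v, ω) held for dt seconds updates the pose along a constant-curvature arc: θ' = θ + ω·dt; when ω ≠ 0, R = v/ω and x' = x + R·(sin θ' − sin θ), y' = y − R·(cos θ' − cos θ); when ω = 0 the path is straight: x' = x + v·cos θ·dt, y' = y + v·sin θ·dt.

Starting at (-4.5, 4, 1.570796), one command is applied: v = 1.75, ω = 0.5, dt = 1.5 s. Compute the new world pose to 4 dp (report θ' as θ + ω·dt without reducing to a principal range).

(-5.4391, 6.3857, 2.3208)

θ' = 1.5708 + 0.5·1.5 = 2.3208
R = v/ω = 1.75/0.5 = 3.5000
x' = -4.5 + 3.5000·(sin 2.3208 − sin 1.5708) = -5.4391
y' = 4 − 3.5000·(cos 2.3208 − cos 1.5708) = 6.3857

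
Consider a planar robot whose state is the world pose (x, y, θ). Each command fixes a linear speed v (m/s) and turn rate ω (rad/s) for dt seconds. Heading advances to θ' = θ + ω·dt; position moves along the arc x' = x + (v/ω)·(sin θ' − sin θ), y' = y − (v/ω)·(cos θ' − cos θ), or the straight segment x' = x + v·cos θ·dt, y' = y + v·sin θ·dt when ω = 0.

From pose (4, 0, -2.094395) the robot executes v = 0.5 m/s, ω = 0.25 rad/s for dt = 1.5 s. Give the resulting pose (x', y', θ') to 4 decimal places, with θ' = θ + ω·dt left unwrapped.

(3.7541, -0.7039, -1.7194)

θ' = -2.0944 + 0.25·1.5 = -1.7194
R = v/ω = 0.5/0.25 = 2.0000
x' = 4 + 2.0000·(sin -1.7194 − sin -2.0944) = 3.7541
y' = 0 − 2.0000·(cos -1.7194 − cos -2.0944) = -0.7039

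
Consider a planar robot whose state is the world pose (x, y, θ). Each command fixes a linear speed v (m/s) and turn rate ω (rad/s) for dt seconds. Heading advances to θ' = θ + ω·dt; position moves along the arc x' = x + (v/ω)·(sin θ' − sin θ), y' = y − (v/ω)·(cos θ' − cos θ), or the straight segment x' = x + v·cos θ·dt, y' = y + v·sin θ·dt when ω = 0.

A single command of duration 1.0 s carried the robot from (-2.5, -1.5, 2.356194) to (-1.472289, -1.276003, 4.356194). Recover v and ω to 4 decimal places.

Δθ = 4.356194 − 2.356194 = 2.000000
ω = Δθ/dt = 2.000000/1.0 = 2.0000
R = Δx/(sin θ' − sin θ) = -0.6250
v = R·ω = -0.6250·2.0000 = -1.2500

v = -1.2500, ω = 2.0000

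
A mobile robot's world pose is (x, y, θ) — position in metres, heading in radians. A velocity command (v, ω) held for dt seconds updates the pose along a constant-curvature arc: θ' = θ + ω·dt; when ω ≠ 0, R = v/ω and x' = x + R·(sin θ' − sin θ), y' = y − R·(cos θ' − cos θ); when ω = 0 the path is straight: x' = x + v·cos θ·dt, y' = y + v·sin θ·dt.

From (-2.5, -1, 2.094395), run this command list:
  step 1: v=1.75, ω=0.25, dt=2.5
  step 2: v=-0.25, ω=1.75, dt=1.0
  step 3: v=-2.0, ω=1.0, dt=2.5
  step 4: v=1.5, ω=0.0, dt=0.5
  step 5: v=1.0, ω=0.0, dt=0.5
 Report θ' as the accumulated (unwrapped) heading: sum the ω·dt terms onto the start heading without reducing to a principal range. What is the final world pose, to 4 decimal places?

(-7.7380, 4.8018, 6.9694)

step 1: θ'=2.7194 (R=7.0000) → pose (-5.6938, 1.8853, 2.7194)
step 2: θ'=4.4694 (R=-0.1429) → pose (-5.4966, 1.9813, 4.4694)
step 3: θ'=6.9694 (R=-2.0000) → pose (-8.7051, 4.0098, 6.9694)
step 4: θ'=6.9694 (straight) → pose (-8.1248, 4.4850, 6.9694)
step 5: θ'=6.9694 (straight) → pose (-7.7380, 4.8018, 6.9694)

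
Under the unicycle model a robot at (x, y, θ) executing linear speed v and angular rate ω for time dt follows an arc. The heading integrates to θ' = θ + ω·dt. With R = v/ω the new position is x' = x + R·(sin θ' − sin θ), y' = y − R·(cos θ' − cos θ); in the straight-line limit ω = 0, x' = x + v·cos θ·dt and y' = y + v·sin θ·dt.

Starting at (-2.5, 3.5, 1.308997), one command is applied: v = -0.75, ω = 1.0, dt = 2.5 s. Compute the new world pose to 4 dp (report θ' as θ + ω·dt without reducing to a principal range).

θ' = 1.3090 + 1.0·2.5 = 3.8090
R = v/ω = -0.75/1.0 = -0.7500
x' = -2.5 + -0.7500·(sin 3.8090 − sin 1.3090) = -1.3113
y' = 3.5 − -0.7500·(cos 3.8090 − cos 1.3090) = 2.7168

(-1.3113, 2.7168, 3.8090)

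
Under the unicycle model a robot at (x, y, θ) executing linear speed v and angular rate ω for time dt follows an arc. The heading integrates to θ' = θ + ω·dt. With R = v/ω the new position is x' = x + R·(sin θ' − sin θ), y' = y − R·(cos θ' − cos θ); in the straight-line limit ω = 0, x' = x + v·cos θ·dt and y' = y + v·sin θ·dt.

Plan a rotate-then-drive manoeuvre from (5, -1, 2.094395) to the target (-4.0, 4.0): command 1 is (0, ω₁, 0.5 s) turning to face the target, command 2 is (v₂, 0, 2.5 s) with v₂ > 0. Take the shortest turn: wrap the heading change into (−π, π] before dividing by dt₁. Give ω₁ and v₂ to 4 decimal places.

heading to target = atan2(4−-1, -4−5) = 2.6345
Δθ = wrap(2.6345 − 2.0944) = 0.5401; ω₁ = Δθ/dt₁ = 1.0802
distance = √((-4−5)² + (4−-1)²) = 10.2956; v₂ = distance/dt₂ = 4.1183

ω₁ = 1.0802, v₂ = 4.1183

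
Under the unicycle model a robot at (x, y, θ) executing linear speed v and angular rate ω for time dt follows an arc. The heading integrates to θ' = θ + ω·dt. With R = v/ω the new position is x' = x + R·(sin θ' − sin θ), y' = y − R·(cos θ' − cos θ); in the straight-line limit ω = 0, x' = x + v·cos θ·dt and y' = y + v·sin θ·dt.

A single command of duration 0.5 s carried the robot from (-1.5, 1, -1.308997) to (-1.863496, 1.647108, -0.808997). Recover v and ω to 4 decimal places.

Δθ = -0.808997 − -1.308997 = 0.500000
ω = Δθ/dt = 0.500000/0.5 = 1.0000
R = −Δy/(cos θ' − cos θ) = -1.5000
v = R·ω = -1.5000·1.0000 = -1.5000

v = -1.5000, ω = 1.0000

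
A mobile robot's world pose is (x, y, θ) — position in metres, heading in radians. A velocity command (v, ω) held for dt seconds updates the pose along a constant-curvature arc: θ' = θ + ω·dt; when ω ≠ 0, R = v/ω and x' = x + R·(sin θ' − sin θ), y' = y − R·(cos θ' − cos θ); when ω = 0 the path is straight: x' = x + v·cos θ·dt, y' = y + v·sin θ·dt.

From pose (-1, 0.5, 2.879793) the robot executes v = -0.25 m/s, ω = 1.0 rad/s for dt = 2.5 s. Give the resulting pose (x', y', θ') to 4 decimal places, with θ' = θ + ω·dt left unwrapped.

(-0.7389, 0.8962, 5.3798)

θ' = 2.8798 + 1.0·2.5 = 5.3798
R = v/ω = -0.25/1.0 = -0.2500
x' = -1 + -0.2500·(sin 5.3798 − sin 2.8798) = -0.7389
y' = 0.5 − -0.2500·(cos 5.3798 − cos 2.8798) = 0.8962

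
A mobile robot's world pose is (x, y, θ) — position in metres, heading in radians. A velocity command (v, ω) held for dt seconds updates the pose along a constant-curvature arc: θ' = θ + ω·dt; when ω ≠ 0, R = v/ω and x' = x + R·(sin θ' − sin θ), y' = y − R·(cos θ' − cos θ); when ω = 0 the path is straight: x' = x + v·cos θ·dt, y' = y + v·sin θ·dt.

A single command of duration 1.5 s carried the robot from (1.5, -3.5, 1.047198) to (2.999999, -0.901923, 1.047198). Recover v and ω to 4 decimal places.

v = 2.0000, ω = 0.0000

Δθ = 1.047198 − 1.047198 = 0.000000
ω = Δθ/dt = 0.000000/1.5 = 0.0000
ω = 0 → v = (Δx·cos θ + Δy·sin θ)/dt = 2.0000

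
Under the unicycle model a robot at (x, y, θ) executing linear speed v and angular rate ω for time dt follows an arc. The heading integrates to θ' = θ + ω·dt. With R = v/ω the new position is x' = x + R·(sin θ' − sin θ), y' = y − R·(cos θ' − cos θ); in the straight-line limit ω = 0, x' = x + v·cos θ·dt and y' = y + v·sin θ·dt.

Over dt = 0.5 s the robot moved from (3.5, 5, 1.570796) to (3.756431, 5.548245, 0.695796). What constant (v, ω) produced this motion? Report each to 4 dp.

Δθ = 0.695796 − 1.570796 = -0.875000
ω = Δθ/dt = -0.875000/0.5 = -1.7500
R = −Δy/(cos θ' − cos θ) = -0.7143
v = R·ω = -0.7143·-1.7500 = 1.2500

v = 1.2500, ω = -1.7500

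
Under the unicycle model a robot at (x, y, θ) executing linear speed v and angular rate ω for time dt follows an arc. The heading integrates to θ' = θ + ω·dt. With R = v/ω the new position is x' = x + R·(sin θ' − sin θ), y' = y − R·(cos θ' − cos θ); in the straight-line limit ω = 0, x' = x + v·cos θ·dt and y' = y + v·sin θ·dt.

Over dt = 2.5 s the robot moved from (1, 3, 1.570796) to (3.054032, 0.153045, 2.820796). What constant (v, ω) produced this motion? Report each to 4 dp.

Δθ = 2.820796 − 1.570796 = 1.250000
ω = Δθ/dt = 1.250000/2.5 = 0.5000
R = −Δy/(cos θ' − cos θ) = -3.0000
v = R·ω = -3.0000·0.5000 = -1.5000

v = -1.5000, ω = 0.5000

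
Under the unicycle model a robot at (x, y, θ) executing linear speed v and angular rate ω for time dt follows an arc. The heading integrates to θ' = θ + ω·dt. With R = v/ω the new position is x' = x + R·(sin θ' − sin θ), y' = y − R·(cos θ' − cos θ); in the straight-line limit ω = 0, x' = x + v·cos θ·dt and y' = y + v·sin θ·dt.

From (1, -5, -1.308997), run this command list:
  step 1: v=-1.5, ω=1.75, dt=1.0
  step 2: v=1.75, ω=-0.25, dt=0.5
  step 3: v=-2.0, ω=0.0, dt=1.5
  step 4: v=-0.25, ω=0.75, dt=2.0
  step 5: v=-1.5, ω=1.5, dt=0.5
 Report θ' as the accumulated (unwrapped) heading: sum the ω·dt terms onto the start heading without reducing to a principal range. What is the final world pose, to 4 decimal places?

step 1: θ'=0.4410 (R=-0.8571) → pose (-0.1938, -4.4467, 0.4410)
step 2: θ'=0.3160 (R=-7.0000) → pose (0.6187, -4.1236, 0.3160)
step 3: θ'=0.3160 (straight) → pose (-2.2327, -5.0559, 0.3160)
step 4: θ'=1.8160 (R=-0.3333) → pose (-2.4525, -5.4536, 1.8160)
step 5: θ'=2.5660 (R=-1.0000) → pose (-2.0267, -6.0498, 2.5660)

(-2.0267, -6.0498, 2.5660)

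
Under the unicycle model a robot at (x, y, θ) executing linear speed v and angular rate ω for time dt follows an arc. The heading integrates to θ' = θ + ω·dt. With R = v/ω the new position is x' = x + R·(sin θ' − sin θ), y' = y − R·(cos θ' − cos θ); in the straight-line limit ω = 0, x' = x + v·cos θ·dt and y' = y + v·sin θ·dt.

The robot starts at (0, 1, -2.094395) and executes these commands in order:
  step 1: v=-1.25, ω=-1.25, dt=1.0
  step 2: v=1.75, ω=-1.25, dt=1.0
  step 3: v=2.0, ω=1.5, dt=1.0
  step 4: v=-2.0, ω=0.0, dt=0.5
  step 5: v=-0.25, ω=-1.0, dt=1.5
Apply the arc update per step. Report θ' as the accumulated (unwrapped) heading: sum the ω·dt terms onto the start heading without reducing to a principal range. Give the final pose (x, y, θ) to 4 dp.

(-0.1689, 3.6878, -4.5944)

step 1: θ'=-3.3444 (R=1.0000) → pose (1.0674, 1.4795, -3.3444)
step 2: θ'=-4.5944 (R=-1.4000) → pose (-0.0408, 2.6860, -4.5944)
step 3: θ'=-3.0944 (R=1.3333) → pose (-1.4278, 3.8609, -3.0944)
step 4: θ'=-3.0944 (straight) → pose (-0.4289, 3.9081, -3.0944)
step 5: θ'=-4.5944 (R=0.2500) → pose (-0.1689, 3.6878, -4.5944)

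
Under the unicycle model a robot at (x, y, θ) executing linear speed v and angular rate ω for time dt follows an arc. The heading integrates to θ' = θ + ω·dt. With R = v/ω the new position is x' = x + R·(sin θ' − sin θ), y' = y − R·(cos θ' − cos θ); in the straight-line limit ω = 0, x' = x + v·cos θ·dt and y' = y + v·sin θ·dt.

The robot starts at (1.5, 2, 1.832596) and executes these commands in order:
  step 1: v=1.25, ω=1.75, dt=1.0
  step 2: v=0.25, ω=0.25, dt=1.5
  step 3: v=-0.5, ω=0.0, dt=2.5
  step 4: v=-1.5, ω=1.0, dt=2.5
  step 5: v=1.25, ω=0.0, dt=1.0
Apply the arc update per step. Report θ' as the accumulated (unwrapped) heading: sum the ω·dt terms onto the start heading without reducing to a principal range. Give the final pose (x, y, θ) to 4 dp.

(0.9381, 5.8743, 6.4576)

step 1: θ'=3.5826 (R=0.7143) → pose (0.5052, 2.4611, 3.5826)
step 2: θ'=3.9576 (R=1.0000) → pose (0.2036, 2.2419, 3.9576)
step 3: θ'=3.9576 (straight) → pose (1.0600, 3.1524, 3.9576)
step 4: θ'=6.4576 (R=-1.5000) → pose (-0.2929, 5.6574, 6.4576)
step 5: θ'=6.4576 (straight) → pose (0.9381, 5.8743, 6.4576)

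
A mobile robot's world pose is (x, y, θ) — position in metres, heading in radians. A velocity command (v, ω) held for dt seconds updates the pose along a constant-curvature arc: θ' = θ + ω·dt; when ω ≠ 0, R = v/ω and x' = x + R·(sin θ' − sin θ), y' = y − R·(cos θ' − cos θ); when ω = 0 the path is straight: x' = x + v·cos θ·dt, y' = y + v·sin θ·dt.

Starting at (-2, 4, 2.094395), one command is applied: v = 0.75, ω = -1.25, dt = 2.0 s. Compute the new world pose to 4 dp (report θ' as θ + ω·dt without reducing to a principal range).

θ' = 2.0944 + -1.25·2.0 = -0.4056
R = v/ω = 0.75/-1.25 = -0.6000
x' = -2 + -0.6000·(sin -0.4056 − sin 2.0944) = -1.2436
y' = 4 − -0.6000·(cos -0.4056 − cos 2.0944) = 4.8513

(-1.2436, 4.8513, -0.4056)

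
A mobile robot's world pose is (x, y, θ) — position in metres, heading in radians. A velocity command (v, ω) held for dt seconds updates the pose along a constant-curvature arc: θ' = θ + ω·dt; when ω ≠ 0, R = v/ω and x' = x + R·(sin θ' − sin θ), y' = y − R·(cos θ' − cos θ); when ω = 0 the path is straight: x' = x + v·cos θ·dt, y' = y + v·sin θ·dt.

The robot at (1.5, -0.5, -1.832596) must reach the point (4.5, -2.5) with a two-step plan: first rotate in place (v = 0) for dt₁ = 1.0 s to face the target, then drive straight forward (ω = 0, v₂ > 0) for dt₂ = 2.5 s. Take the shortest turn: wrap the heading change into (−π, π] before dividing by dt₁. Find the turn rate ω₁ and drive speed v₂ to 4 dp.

ω₁ = 1.2446, v₂ = 1.4422

heading to target = atan2(-2.5−-0.5, 4.5−1.5) = -0.5880
Δθ = wrap(-0.5880 − -1.8326) = 1.2446; ω₁ = Δθ/dt₁ = 1.2446
distance = √((4.5−1.5)² + (-2.5−-0.5)²) = 3.6056; v₂ = distance/dt₂ = 1.4422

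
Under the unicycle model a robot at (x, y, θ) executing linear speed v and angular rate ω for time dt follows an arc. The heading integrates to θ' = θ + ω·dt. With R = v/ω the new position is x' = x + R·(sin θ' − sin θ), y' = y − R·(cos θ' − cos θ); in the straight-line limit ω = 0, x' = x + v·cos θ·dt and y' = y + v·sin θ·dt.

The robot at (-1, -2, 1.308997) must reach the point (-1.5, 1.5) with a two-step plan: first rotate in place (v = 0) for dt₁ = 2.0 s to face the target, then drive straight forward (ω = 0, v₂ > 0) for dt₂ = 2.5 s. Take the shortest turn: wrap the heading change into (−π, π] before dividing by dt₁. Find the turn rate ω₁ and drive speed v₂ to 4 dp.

heading to target = atan2(1.5−-2, -1.5−-1) = 1.7127
Δθ = wrap(1.7127 − 1.3090) = 0.4037; ω₁ = Δθ/dt₁ = 0.2018
distance = √((-1.5−-1)² + (1.5−-2)²) = 3.5355; v₂ = distance/dt₂ = 1.4142

ω₁ = 0.2018, v₂ = 1.4142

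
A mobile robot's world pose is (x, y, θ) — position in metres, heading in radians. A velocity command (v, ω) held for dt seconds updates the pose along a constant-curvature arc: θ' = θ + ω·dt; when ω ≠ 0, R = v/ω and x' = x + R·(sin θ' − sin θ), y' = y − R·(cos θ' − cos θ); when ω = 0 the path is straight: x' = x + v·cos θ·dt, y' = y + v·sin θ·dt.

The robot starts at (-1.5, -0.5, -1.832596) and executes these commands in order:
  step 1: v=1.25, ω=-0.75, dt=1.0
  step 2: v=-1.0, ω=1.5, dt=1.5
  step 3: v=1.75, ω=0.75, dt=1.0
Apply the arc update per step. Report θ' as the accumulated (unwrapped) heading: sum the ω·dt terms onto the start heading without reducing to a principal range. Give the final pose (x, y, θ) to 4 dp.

step 1: θ'=-2.5826 (R=-1.6667) → pose (-2.2260, -1.4816, -2.5826)
step 2: θ'=-0.3326 (R=-0.6667) → pose (-2.3619, -0.2863, -0.3326)
step 3: θ'=0.4174 (R=2.3333) → pose (-0.6541, -0.2138, 0.4174)

(-0.6541, -0.2138, 0.4174)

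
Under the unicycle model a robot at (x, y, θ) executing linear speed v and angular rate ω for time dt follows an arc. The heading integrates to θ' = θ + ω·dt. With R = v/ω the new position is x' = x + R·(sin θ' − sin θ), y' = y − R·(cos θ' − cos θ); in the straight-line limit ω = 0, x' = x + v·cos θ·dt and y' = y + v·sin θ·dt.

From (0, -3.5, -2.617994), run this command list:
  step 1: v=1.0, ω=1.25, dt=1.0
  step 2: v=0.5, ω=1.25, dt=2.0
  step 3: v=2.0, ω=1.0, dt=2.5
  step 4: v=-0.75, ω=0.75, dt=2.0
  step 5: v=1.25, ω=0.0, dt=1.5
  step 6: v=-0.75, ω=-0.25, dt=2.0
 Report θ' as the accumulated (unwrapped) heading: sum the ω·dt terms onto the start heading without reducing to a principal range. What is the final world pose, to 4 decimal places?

(-1.4266, -0.7890, 4.6320)

step 1: θ'=-1.3680 (R=0.8000) → pose (-0.3836, -4.3540, -1.3680)
step 2: θ'=1.1320 (R=0.4000) → pose (0.3703, -4.4433, 1.1320)
step 3: θ'=3.6320 (R=2.0000) → pose (-2.3822, -1.8294, 3.6320)
step 4: θ'=5.1320 (R=-1.0000) → pose (-1.9400, -0.5398, 5.1320)
step 5: θ'=5.1320 (straight) → pose (-1.1761, -2.2521, 5.1320)
step 6: θ'=4.6320 (R=3.0000) → pose (-1.4266, -0.7890, 4.6320)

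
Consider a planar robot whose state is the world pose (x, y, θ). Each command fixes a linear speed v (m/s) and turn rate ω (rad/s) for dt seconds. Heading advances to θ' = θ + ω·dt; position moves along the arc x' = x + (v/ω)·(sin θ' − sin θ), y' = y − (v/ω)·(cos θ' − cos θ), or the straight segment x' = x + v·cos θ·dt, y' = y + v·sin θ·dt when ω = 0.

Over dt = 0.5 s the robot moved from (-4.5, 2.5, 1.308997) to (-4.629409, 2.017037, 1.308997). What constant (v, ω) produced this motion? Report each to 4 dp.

v = -1.0000, ω = 0.0000

Δθ = 1.308997 − 1.308997 = 0.000000
ω = Δθ/dt = 0.000000/0.5 = 0.0000
ω = 0 → v = (Δx·cos θ + Δy·sin θ)/dt = -1.0000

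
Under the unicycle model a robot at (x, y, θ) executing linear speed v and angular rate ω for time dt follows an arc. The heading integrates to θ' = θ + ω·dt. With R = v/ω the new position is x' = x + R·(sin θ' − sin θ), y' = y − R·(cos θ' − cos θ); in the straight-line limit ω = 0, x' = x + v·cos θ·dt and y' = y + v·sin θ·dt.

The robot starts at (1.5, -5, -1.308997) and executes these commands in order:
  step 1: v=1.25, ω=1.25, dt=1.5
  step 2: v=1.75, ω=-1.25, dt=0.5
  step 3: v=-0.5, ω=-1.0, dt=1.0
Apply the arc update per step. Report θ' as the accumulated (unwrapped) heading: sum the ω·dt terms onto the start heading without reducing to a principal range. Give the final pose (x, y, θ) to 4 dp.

(3.4291, -5.1151, -1.0590)

step 1: θ'=0.5660 (R=1.0000) → pose (3.0022, -5.5852, 0.5660)
step 2: θ'=-0.0590 (R=-1.4000) → pose (3.8355, -5.3693, -0.0590)
step 3: θ'=-1.0590 (R=0.5000) → pose (3.4291, -5.1151, -1.0590)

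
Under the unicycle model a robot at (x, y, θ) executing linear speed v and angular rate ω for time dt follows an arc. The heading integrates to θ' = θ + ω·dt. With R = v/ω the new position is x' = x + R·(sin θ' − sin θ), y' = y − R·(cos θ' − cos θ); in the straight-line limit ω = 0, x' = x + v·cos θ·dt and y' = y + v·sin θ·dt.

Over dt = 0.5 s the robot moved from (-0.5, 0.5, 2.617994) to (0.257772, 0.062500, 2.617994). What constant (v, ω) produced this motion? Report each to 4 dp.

v = -1.7500, ω = 0.0000

Δθ = 2.617994 − 2.617994 = 0.000000
ω = Δθ/dt = 0.000000/0.5 = 0.0000
ω = 0 → v = (Δx·cos θ + Δy·sin θ)/dt = -1.7500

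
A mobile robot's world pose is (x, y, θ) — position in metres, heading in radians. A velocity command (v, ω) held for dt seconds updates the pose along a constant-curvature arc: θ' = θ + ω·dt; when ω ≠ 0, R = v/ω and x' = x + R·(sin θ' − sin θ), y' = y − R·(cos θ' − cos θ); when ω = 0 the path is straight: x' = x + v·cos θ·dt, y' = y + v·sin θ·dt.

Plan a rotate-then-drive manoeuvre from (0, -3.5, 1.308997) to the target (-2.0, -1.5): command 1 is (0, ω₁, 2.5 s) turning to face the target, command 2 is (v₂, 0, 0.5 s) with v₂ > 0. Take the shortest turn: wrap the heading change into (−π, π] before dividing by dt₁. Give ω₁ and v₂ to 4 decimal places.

heading to target = atan2(-1.5−-3.5, -2−0) = 2.3562
Δθ = wrap(2.3562 − 1.3090) = 1.0472; ω₁ = Δθ/dt₁ = 0.4189
distance = √((-2−0)² + (-1.5−-3.5)²) = 2.8284; v₂ = distance/dt₂ = 5.6569

ω₁ = 0.4189, v₂ = 5.6569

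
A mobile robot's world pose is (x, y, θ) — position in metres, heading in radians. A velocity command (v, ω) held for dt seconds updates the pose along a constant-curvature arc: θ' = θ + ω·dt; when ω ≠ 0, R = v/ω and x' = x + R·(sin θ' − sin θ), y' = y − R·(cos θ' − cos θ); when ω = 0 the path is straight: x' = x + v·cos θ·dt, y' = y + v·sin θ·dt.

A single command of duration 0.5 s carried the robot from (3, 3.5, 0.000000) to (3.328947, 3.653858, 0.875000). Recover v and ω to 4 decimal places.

Δθ = 0.875000 − 0.000000 = 0.875000
ω = Δθ/dt = 0.875000/0.5 = 1.7500
R = Δx/(sin θ' − sin θ) = 0.4286
v = R·ω = 0.4286·1.7500 = 0.7500

v = 0.7500, ω = 1.7500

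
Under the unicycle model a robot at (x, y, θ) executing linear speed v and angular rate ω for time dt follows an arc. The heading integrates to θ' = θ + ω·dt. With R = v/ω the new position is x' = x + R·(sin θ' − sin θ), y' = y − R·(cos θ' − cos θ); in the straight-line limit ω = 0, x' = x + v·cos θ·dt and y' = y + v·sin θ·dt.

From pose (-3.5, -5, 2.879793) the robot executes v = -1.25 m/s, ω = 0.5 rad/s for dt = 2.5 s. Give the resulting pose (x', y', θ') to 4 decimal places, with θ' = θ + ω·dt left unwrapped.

(-0.7654, -3.9607, 4.1298)

θ' = 2.8798 + 0.5·2.5 = 4.1298
R = v/ω = -1.25/0.5 = -2.5000
x' = -3.5 + -2.5000·(sin 4.1298 − sin 2.8798) = -0.7654
y' = -5 − -2.5000·(cos 4.1298 − cos 2.8798) = -3.9607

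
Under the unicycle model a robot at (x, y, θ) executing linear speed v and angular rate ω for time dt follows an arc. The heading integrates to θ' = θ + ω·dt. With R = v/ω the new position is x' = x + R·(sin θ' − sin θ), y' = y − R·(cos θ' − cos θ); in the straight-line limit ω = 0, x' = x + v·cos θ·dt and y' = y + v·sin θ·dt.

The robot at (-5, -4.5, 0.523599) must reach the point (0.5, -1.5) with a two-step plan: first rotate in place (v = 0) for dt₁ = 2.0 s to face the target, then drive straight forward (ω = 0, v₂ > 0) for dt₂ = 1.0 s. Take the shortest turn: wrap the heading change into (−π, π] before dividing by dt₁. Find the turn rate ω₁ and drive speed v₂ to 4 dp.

heading to target = atan2(-1.5−-4.5, 0.5−-5) = 0.4993
Δθ = wrap(0.4993 − 0.5236) = -0.0243; ω₁ = Δθ/dt₁ = -0.0121
distance = √((0.5−-5)² + (-1.5−-4.5)²) = 6.2650; v₂ = distance/dt₂ = 6.2650

ω₁ = -0.0121, v₂ = 6.2650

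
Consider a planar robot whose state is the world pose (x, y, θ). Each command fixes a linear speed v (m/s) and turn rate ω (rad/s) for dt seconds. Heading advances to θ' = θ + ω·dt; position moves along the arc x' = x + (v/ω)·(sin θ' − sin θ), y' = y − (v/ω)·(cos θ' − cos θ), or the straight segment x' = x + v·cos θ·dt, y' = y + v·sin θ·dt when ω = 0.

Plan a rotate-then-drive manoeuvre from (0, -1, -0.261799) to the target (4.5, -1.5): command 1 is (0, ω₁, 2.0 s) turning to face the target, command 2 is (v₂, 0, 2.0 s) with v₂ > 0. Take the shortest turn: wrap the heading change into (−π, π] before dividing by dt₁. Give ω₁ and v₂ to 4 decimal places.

heading to target = atan2(-1.5−-1, 4.5−0) = -0.1107
Δθ = wrap(-0.1107 − -0.2618) = 0.1511; ω₁ = Δθ/dt₁ = 0.0756
distance = √((4.5−0)² + (-1.5−-1)²) = 4.5277; v₂ = distance/dt₂ = 2.2638

ω₁ = 0.0756, v₂ = 2.2638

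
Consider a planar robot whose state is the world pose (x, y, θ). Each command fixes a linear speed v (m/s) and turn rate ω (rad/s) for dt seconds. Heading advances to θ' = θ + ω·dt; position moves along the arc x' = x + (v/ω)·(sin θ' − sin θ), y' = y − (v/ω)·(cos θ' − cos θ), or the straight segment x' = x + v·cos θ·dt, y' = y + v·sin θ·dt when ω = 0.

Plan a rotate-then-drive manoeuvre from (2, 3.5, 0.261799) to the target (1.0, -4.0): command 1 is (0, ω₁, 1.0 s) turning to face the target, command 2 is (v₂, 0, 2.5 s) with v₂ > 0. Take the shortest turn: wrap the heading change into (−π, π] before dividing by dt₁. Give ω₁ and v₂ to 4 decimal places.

heading to target = atan2(-4−3.5, 1−2) = -1.7033
Δθ = wrap(-1.7033 − 0.2618) = -1.9651; ω₁ = Δθ/dt₁ = -1.9651
distance = √((1−2)² + (-4−3.5)²) = 7.5664; v₂ = distance/dt₂ = 3.0265

ω₁ = -1.9651, v₂ = 3.0265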